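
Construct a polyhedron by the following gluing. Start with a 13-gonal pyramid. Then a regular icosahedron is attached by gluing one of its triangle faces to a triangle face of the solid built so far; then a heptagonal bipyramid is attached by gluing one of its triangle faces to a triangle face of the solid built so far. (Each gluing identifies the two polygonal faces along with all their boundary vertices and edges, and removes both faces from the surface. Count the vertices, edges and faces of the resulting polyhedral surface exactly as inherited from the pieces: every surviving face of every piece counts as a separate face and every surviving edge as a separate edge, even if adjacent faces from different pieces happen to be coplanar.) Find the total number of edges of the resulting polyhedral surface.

71

A 13-gonal pyramid: V=14, E=26, F=14.
Attach a regular icosahedron (V=12, E=30, F=20) along a 3-gon: merge 3 vertices and 3 edges, delete both glued faces → V=23, E=53, F=32.
Attach a heptagonal bipyramid (V=9, E=21, F=14) along a 3-gon: merge 3 vertices and 3 edges, delete both glued faces → V=29, E=71, F=44.
Check: V − E + F = 29 − 71 + 44 = 2.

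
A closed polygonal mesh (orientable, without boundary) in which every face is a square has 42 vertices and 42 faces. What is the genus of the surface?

1

Every face is a square, so 2E = 4·42 = 168, giving E = 84.
χ = V − E + F = 42 − 84 + 42 = 0.
For a closed orientable surface χ = 2 − 2g, so g = (2 − (0))/2 = 1.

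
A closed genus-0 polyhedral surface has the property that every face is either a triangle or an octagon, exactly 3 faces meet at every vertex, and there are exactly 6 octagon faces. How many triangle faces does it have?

8

Let x be the number of triangles; then F = 6 + x.
Edge–face incidences: 2E = 8·6 + 3·x = 48 + 3x.
Every vertex has degree 3, so 3V = 2E.
Euler: V − E + F = 2 ⇒ (2E)/3 − E + (6 + x) = 2.
Multiply by 6: 2·(2E) − 3·(2E) + 6·(6 + x) = 12, i.e. 36 + 6x − (48 + 3x) = 12.
Collecting terms: 3x − 12 = 12, so 3x = 24, so x = 8.
Then 2E = 48 + 3·8 = 72, so E = 36, V = 2E/3 = 24, F = 6 + 8 = 14.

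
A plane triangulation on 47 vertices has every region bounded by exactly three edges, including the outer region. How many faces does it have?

90

In a plane triangulation 3F = 2E and V − E + F = 2, so F = 2V − 4 = 2·47 − 4 = 90.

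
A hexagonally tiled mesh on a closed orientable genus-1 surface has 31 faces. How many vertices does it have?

62

χ = 2 − 2·1 = 0, and every face is a hexagon so 6F = 2E.
E = 6·31/2 = 93. Then V = 0 + E − F = 0 + 93 − 31 = 62.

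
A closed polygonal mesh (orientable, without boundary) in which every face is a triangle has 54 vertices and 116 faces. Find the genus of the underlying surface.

3

Every face is a triangle, so 2E = 3·116 = 348, giving E = 174.
χ = V − E + F = 54 − 174 + 116 = -4.
For a closed orientable surface χ = 2 − 2g, so g = (2 − (-4))/2 = 3.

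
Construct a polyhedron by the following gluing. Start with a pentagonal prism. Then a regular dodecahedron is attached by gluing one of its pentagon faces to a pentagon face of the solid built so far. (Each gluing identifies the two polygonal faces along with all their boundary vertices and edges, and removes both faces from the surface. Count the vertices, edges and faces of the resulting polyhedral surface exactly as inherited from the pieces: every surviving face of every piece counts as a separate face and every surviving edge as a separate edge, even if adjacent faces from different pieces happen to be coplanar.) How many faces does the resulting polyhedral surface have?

17

A pentagonal prism: V=10, E=15, F=7.
Attach a regular dodecahedron (V=20, E=30, F=12) along a 5-gon: merge 5 vertices and 5 edges, delete both glued faces → V=25, E=40, F=17.
Check: V − E + F = 25 − 40 + 17 = 2.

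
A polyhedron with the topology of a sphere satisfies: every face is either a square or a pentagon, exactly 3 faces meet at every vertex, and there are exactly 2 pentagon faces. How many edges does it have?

Let x be the number of squares; then F = 2 + x.
Edge–face incidences: 2E = 5·2 + 4·x = 10 + 4x.
Every vertex has degree 3, so 3V = 2E.
Euler: V − E + F = 2 ⇒ (2E)/3 − E + (2 + x) = 2.
Multiply by 6: 2·(2E) − 3·(2E) + 6·(2 + x) = 12, i.e. 12 + 6x − (10 + 4x) = 12.
Collecting terms: 2x + 2 = 12, so 2x = 10, so x = 5.
Then 2E = 10 + 4·5 = 30, so E = 15, V = 2E/3 = 10, F = 2 + 5 = 7.

15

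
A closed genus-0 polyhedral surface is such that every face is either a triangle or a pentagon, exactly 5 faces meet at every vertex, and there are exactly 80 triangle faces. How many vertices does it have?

Let x be the number of pentagons; then F = 80 + x.
Edge–face incidences: 2E = 3·80 + 5·x = 240 + 5x.
Every vertex has degree 5, so 5V = 2E.
Euler: V − E + F = 2 ⇒ (2E)/5 − E + (80 + x) = 2.
Multiply by 10: 2·(2E) − 5·(2E) + 10·(80 + x) = 20, i.e. 800 + 10x − 3·(240 + 5x) = 20.
Collecting terms: −5x + 80 = 20, so −5x = −60, so x = 12.
Then 2E = 240 + 5·12 = 300, so E = 150, V = 2E/5 = 60, F = 80 + 12 = 92.

60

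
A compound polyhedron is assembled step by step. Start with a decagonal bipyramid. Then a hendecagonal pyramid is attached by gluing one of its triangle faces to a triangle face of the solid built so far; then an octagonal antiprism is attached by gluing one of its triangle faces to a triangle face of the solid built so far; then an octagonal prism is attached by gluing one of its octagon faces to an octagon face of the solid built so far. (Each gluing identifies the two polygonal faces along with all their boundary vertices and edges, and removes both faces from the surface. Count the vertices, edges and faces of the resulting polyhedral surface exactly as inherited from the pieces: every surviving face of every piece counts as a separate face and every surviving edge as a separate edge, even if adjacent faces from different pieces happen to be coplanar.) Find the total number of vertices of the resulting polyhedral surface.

42

A decagonal bipyramid: V=12, E=30, F=20.
Attach a hendecagonal pyramid (V=12, E=22, F=12) along a 3-gon: merge 3 vertices and 3 edges, delete both glued faces → V=21, E=49, F=30.
Attach an octagonal antiprism (V=16, E=32, F=18) along a 3-gon: merge 3 vertices and 3 edges, delete both glued faces → V=34, E=78, F=46.
Attach an octagonal prism (V=16, E=24, F=10) along an 8-gon: merge 8 vertices and 8 edges, delete both glued faces → V=42, E=94, F=54.
Check: V − E + F = 42 − 94 + 54 = 2.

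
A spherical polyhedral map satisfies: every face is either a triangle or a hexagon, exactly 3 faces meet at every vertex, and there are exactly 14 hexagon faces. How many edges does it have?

48

Let x be the number of triangles; then F = 14 + x.
Edge–face incidences: 2E = 6·14 + 3·x = 84 + 3x.
Every vertex has degree 3, so 3V = 2E.
Euler: V − E + F = 2 ⇒ (2E)/3 − E + (14 + x) = 2.
Multiply by 6: 2·(2E) − 3·(2E) + 6·(14 + x) = 12, i.e. 84 + 6x − (84 + 3x) = 12.
Collecting terms: 3x = 12, so x = 4.
Then 2E = 84 + 3·4 = 96, so E = 48, V = 2E/3 = 32, F = 14 + 4 = 18.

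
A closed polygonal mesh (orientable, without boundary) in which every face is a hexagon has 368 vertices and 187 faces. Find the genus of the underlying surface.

4

Every face is a hexagon, so 2E = 6·187 = 1122, giving E = 561.
χ = V − E + F = 368 − 561 + 187 = -6.
For a closed orientable surface χ = 2 − 2g, so g = (2 − (-6))/2 = 4.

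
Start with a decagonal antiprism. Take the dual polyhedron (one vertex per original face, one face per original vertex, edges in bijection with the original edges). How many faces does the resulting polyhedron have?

20

The base solid has V = 20, E = 40, F = 22.
The dual swaps V and F and preserves E: V′ = F = 22, E′ = E = 40, F′ = V = 20.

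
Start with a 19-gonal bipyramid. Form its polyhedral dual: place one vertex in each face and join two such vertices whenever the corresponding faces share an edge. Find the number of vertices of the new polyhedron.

38

The base solid has V = 21, E = 57, F = 38.
The dual swaps V and F and preserves E: V′ = F = 38, E′ = E = 57, F′ = V = 21.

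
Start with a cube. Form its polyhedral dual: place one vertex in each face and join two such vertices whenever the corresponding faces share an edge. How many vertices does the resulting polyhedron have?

The base solid has V = 8, E = 12, F = 6.
The dual swaps V and F and preserves E: V′ = F = 6, E′ = E = 12, F′ = V = 8.

6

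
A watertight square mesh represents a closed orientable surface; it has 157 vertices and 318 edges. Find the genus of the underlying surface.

2

Every face is a square and each edge borders two faces, so 4F = 2·318, giving F = 159.
χ = V − E + F = 157 − 318 + 159 = -2.
For a closed orientable surface χ = 2 − 2g, so g = (2 − (-2))/2 = 2.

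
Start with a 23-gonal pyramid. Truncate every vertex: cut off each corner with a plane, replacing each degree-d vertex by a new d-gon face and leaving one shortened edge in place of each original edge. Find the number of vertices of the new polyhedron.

92

The base solid has V = 24, E = 46, F = 24.
Truncation replaces each original edge-end by a new vertex, so V′ = 2E = 92.
Each original edge survives, and each old vertex of degree d contributes d new edges; summing degrees gives Σd = 2E, so E′ = E + 2E = 3E = 138.
Each original face survives and each original vertex becomes one new face: F′ = F + V = 48.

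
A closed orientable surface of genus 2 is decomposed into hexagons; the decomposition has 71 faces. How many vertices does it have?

140

χ = 2 − 2·2 = -2, and every face is a hexagon so 6F = 2E.
E = 6·71/2 = 213. Then V = -2 + E − F = -2 + 213 − 71 = 140.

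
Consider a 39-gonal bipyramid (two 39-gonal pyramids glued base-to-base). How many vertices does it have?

A bipyramid over an n-gon has 2n triangular faces and n + 2 vertices: V = 39 + 2 = 41, E = 3·39 = 117, F = 2·39 = 78.
Check: V − E + F = 41 − 117 + 78 = 2.

41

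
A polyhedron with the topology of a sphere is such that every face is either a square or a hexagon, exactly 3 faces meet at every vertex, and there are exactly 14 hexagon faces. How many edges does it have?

Let x be the number of squares; then F = 14 + x.
Edge–face incidences: 2E = 6·14 + 4·x = 84 + 4x.
Every vertex has degree 3, so 3V = 2E.
Euler: V − E + F = 2 ⇒ (2E)/3 − E + (14 + x) = 2.
Multiply by 6: 2·(2E) − 3·(2E) + 6·(14 + x) = 12, i.e. 84 + 6x − (84 + 4x) = 12.
Collecting terms: 2x = 12, so x = 6.
Then 2E = 84 + 4·6 = 108, so E = 54, V = 2E/3 = 36, F = 14 + 6 = 20.

54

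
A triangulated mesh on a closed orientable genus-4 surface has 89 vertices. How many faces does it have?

190

χ = 2 − 2·4 = -6, and every face is a triangle so 3F = 2E.
V − E + F = -6 with E = 3F/2 gives 89 − (3/2 − 1)·F = -6, so F = 190 and E = 285.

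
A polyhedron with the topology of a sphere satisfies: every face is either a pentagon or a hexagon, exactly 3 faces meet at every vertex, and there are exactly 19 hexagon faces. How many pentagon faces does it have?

12

Let x be the number of pentagons; then F = 19 + x.
Edge–face incidences: 2E = 6·19 + 5·x = 114 + 5x.
Every vertex has degree 3, so 3V = 2E.
Euler: V − E + F = 2 ⇒ (2E)/3 − E + (19 + x) = 2.
Multiply by 6: 2·(2E) − 3·(2E) + 6·(19 + x) = 12, i.e. 114 + 6x − (114 + 5x) = 12.
Collecting terms: x = 12.
Then 2E = 114 + 5·12 = 174, so E = 87, V = 2E/3 = 58, F = 19 + 12 = 31.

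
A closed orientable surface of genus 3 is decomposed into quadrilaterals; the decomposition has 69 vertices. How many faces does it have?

χ = 2 − 2·3 = -4, and every face is a square so 4F = 2E.
V − E + F = -4 with E = 4F/2 gives 69 − (4/2 − 1)·F = -4, so F = 73 and E = 146.

73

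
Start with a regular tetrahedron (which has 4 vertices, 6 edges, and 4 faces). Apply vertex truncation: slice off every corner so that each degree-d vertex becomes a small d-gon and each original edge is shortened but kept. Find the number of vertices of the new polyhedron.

12

Truncation replaces each original edge-end by a new vertex, so V′ = 2E = 12.
Each original edge survives, and each old vertex of degree d contributes d new edges; summing degrees gives Σd = 2E, so E′ = E + 2E = 3E = 18.
Each original face survives and each original vertex becomes one new face: F′ = F + V = 8.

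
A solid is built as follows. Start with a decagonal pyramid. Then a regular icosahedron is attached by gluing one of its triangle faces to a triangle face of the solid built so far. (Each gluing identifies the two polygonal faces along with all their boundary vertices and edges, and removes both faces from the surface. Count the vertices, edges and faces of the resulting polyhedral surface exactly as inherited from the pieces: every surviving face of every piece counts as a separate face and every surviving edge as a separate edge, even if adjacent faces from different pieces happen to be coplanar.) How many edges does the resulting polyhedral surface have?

A decagonal pyramid: V=11, E=20, F=11.
Attach a regular icosahedron (V=12, E=30, F=20) along a 3-gon: merge 3 vertices and 3 edges, delete both glued faces → V=20, E=47, F=29.
Check: V − E + F = 20 − 47 + 29 = 2.

47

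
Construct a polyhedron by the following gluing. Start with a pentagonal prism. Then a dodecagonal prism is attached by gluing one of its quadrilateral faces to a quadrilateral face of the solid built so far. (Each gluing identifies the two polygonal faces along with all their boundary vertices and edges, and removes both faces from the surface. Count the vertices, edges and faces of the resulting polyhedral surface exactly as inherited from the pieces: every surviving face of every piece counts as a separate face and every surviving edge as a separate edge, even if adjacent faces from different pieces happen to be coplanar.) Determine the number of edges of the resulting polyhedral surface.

A pentagonal prism: V=10, E=15, F=7.
Attach a dodecagonal prism (V=24, E=36, F=14) along a 4-gon: merge 4 vertices and 4 edges, delete both glued faces → V=30, E=47, F=19.
Check: V − E + F = 30 − 47 + 19 = 2.

47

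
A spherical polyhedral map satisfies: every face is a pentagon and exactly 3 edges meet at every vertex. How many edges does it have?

30

Each face has 5 edges and each edge borders two faces, so 2E = 5F.
Each vertex has degree 3, so 3V = 2E and hence V = 5F/3.
Euler: V − E + F = 2 ⇒ (5F/3) − (5F/2) + F = 2.
Multiply by 6: (10 − 15 + 6)F = 12, i.e. 1F = 12.
So F = 12, E = 5·12/2 = 30, V = 5·12/3 = 20.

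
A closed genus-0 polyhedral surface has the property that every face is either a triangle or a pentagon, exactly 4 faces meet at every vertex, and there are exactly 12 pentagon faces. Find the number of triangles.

20

Let x be the number of triangles; then F = 12 + x.
Edge–face incidences: 2E = 5·12 + 3·x = 60 + 3x.
Every vertex has degree 4, so 4V = 2E.
Euler: V − E + F = 2 ⇒ (2E)/4 − E + (12 + x) = 2.
Multiply by 8: 2·(2E) − 4·(2E) + 8·(12 + x) = 16, i.e. 96 + 8x − 2·(60 + 3x) = 16.
Collecting terms: 2x − 24 = 16, so 2x = 40, so x = 20.
Then 2E = 60 + 3·20 = 120, so E = 60, V = 2E/4 = 30, F = 12 + 20 = 32.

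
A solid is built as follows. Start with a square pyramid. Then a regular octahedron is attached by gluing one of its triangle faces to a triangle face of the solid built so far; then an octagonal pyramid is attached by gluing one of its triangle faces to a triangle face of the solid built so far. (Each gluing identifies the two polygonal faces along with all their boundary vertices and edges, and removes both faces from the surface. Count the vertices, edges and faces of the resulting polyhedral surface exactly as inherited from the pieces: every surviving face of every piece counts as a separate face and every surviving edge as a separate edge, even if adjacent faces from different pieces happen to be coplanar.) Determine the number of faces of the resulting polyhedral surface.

18

A square pyramid: V=5, E=8, F=5.
Attach a regular octahedron (V=6, E=12, F=8) along a 3-gon: merge 3 vertices and 3 edges, delete both glued faces → V=8, E=17, F=11.
Attach an octagonal pyramid (V=9, E=16, F=9) along a 3-gon: merge 3 vertices and 3 edges, delete both glued faces → V=14, E=30, F=18.
Check: V − E + F = 14 − 30 + 18 = 2.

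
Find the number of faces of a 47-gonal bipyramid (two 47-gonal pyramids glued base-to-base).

94

A bipyramid over an n-gon has 2n triangular faces and n + 2 vertices: V = 47 + 2 = 49, E = 3·47 = 141, F = 2·47 = 94.
Check: V − E + F = 49 − 141 + 94 = 2.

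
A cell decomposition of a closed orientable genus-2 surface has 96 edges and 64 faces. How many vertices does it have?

For a closed orientable surface of genus 2, χ = 2 − 2·2 = -2.
V = -2 + E − F = -2 + 96 − 64 = 30.

30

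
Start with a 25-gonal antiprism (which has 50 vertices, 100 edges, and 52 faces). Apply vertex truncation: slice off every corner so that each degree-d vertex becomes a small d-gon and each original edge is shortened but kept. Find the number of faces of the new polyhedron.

Truncation replaces each original edge-end by a new vertex, so V′ = 2E = 200.
Each original edge survives, and each old vertex of degree d contributes d new edges; summing degrees gives Σd = 2E, so E′ = E + 2E = 3E = 300.
Each original face survives and each original vertex becomes one new face: F′ = F + V = 102.

102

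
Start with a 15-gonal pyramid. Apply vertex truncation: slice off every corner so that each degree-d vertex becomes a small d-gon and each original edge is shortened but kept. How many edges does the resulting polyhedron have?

90

The base solid has V = 16, E = 30, F = 16.
Truncation replaces each original edge-end by a new vertex, so V′ = 2E = 60.
Each original edge survives, and each old vertex of degree d contributes d new edges; summing degrees gives Σd = 2E, so E′ = E + 2E = 3E = 90.
Each original face survives and each original vertex becomes one new face: F′ = F + V = 32.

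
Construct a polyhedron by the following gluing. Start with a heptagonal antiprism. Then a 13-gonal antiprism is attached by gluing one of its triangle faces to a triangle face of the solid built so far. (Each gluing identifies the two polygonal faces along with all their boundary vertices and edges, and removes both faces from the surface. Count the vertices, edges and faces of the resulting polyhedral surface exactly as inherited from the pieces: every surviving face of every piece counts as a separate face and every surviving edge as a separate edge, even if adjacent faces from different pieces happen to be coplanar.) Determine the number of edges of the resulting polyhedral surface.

A heptagonal antiprism: V=14, E=28, F=16.
Attach a 13-gonal antiprism (V=26, E=52, F=28) along a 3-gon: merge 3 vertices and 3 edges, delete both glued faces → V=37, E=77, F=42.
Check: V − E + F = 37 − 77 + 42 = 2.

77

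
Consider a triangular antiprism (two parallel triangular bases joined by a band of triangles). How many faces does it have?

An antiprism on an n-gon has two n-gon caps and 2n triangles: V = 2·3 = 6, E = 4·3 = 12, F = 2·3 + 2 = 8.

8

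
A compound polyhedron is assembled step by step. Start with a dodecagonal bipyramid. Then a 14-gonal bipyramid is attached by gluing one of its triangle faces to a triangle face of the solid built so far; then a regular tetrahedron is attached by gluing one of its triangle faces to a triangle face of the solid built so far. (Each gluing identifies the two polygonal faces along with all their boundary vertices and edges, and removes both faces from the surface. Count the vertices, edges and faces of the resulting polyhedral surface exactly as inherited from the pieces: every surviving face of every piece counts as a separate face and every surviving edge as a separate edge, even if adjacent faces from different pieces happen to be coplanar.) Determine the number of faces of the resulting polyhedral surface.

A dodecagonal bipyramid: V=14, E=36, F=24.
Attach a 14-gonal bipyramid (V=16, E=42, F=28) along a 3-gon: merge 3 vertices and 3 edges, delete both glued faces → V=27, E=75, F=50.
Attach a regular tetrahedron (V=4, E=6, F=4) along a 3-gon: merge 3 vertices and 3 edges, delete both glued faces → V=28, E=78, F=52.
Check: V − E + F = 28 − 78 + 52 = 2.

52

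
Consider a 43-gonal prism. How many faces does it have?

45

A prism on an n-gon has two n-gon bases and n rectangular sides: V = 2·43 = 86, E = 3·43 = 129, F = 43 + 2 = 45.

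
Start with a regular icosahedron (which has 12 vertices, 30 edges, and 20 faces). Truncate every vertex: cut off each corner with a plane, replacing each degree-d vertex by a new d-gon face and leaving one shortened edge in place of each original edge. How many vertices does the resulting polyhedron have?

Truncation replaces each original edge-end by a new vertex, so V′ = 2E = 60.
Each original edge survives, and each old vertex of degree d contributes d new edges; summing degrees gives Σd = 2E, so E′ = E + 2E = 3E = 90.
Each original face survives and each original vertex becomes one new face: F′ = F + V = 32.

60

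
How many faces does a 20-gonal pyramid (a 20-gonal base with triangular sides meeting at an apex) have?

A pyramid on an n-gon base has one n-gon and n triangles: V = 20 + 1 = 21, E = 2·20 = 40, F = 20 + 1 = 21.

21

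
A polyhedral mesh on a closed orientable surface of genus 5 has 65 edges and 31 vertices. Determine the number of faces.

For a closed orientable surface of genus 5, χ = 2 − 2·5 = -8.
F = -8 − V + E = -8 − 31 + 65 = 26.

26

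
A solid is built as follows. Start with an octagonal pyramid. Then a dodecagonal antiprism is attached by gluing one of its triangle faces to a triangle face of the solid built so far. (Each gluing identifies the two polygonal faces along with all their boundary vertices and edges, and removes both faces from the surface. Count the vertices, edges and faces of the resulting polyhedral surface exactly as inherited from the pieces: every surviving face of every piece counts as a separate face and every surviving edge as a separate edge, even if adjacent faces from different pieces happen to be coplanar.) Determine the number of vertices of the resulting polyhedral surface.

An octagonal pyramid: V=9, E=16, F=9.
Attach a dodecagonal antiprism (V=24, E=48, F=26) along a 3-gon: merge 3 vertices and 3 edges, delete both glued faces → V=30, E=61, F=33.
Check: V − E + F = 30 − 61 + 33 = 2.

30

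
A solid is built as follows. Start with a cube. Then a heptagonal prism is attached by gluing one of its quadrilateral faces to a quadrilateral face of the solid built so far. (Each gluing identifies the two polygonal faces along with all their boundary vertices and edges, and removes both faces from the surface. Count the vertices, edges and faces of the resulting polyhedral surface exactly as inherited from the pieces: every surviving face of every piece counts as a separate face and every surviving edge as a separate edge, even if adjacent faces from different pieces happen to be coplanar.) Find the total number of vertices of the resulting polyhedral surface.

18

A cube: V=8, E=12, F=6.
Attach a heptagonal prism (V=14, E=21, F=9) along a 4-gon: merge 4 vertices and 4 edges, delete both glued faces → V=18, E=29, F=13.
Check: V − E + F = 18 − 29 + 13 = 2.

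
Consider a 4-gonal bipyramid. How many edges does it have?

A bipyramid over an n-gon has 2n triangular faces and n + 2 vertices: V = 4 + 2 = 6, E = 3·4 = 12, F = 2·4 = 8.
Check: V − E + F = 6 − 12 + 8 = 2.

12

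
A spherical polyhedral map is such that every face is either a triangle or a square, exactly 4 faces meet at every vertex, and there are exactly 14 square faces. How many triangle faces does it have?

8

Let x be the number of triangles; then F = 14 + x.
Edge–face incidences: 2E = 4·14 + 3·x = 56 + 3x.
Every vertex has degree 4, so 4V = 2E.
Euler: V − E + F = 2 ⇒ (2E)/4 − E + (14 + x) = 2.
Multiply by 8: 2·(2E) − 4·(2E) + 8·(14 + x) = 16, i.e. 112 + 8x − 2·(56 + 3x) = 16.
Collecting terms: 2x = 16, so x = 8.
Then 2E = 56 + 3·8 = 80, so E = 40, V = 2E/4 = 20, F = 14 + 8 = 22.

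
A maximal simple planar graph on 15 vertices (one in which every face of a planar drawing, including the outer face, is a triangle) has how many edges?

In a plane triangulation 3F = 2E and V − E + F = 2, so E = 3V − 6 = 3·15 − 6 = 39.

39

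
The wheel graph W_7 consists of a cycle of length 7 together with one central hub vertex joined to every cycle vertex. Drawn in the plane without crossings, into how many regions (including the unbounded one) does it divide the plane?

W_7 has V = 7 + 1 = 8 vertices and E = 2·7 = 14 edges.
By Euler's formula F = 2 − V + E = 2 − 8 + 14 = 8.

8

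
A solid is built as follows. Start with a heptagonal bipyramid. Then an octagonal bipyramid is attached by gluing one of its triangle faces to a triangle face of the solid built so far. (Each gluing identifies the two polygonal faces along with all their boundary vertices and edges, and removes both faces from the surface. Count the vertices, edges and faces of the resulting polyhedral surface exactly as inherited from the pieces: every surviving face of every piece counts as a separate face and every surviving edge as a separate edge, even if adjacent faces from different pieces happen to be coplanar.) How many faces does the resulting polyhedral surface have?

A heptagonal bipyramid: V=9, E=21, F=14.
Attach an octagonal bipyramid (V=10, E=24, F=16) along a 3-gon: merge 3 vertices and 3 edges, delete both glued faces → V=16, E=42, F=28.
Check: V − E + F = 16 − 42 + 28 = 2.

28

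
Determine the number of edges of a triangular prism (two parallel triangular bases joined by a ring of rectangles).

9

A prism on an n-gon has two n-gon bases and n rectangular sides: V = 2·3 = 6, E = 3·3 = 9, F = 3 + 2 = 5.
Check: V − E + F = 6 − 9 + 5 = 2.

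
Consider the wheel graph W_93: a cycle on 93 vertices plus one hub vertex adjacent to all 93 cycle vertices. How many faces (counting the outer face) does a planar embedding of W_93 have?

94

W_93 has V = 93 + 1 = 94 vertices and E = 2·93 = 186 edges.
By Euler's formula F = 2 − V + E = 2 − 94 + 186 = 94.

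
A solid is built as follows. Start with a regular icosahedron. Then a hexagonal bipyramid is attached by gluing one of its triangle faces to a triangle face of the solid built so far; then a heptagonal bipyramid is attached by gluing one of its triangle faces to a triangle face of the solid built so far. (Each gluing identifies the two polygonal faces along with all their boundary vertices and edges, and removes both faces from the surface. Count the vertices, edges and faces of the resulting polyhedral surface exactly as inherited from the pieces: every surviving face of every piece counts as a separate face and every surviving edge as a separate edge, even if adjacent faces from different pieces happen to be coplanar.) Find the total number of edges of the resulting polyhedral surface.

A regular icosahedron: V=12, E=30, F=20.
Attach a hexagonal bipyramid (V=8, E=18, F=12) along a 3-gon: merge 3 vertices and 3 edges, delete both glued faces → V=17, E=45, F=30.
Attach a heptagonal bipyramid (V=9, E=21, F=14) along a 3-gon: merge 3 vertices and 3 edges, delete both glued faces → V=23, E=63, F=42.
Check: V − E + F = 23 − 63 + 42 = 2.

63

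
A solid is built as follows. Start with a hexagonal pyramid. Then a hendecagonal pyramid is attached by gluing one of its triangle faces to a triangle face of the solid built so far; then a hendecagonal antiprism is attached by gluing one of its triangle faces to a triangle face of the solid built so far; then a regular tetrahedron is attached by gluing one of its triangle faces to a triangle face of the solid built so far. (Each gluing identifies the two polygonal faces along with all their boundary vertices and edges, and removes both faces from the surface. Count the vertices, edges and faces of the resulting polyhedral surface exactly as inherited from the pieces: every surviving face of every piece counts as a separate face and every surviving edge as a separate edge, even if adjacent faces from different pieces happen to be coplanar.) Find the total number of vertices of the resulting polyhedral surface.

36

A hexagonal pyramid: V=7, E=12, F=7.
Attach a hendecagonal pyramid (V=12, E=22, F=12) along a 3-gon: merge 3 vertices and 3 edges, delete both glued faces → V=16, E=31, F=17.
Attach a hendecagonal antiprism (V=22, E=44, F=24) along a 3-gon: merge 3 vertices and 3 edges, delete both glued faces → V=35, E=72, F=39.
Attach a regular tetrahedron (V=4, E=6, F=4) along a 3-gon: merge 3 vertices and 3 edges, delete both glued faces → V=36, E=75, F=41.
Check: V − E + F = 36 − 75 + 41 = 2.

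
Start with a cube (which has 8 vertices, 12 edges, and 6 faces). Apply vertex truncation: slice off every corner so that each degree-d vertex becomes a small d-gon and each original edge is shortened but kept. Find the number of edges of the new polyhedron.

Truncation replaces each original edge-end by a new vertex, so V′ = 2E = 24.
Each original edge survives, and each old vertex of degree d contributes d new edges; summing degrees gives Σd = 2E, so E′ = E + 2E = 3E = 36.
Each original face survives and each original vertex becomes one new face: F′ = F + V = 14.

36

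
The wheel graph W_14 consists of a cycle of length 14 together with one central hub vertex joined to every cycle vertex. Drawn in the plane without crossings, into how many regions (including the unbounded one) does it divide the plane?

15

W_14 has V = 14 + 1 = 15 vertices and E = 2·14 = 28 edges.
By Euler's formula F = 2 − V + E = 2 − 15 + 28 = 15.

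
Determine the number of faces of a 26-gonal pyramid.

27

A pyramid on an n-gon base has one n-gon and n triangles: V = 26 + 1 = 27, E = 2·26 = 52, F = 26 + 1 = 27.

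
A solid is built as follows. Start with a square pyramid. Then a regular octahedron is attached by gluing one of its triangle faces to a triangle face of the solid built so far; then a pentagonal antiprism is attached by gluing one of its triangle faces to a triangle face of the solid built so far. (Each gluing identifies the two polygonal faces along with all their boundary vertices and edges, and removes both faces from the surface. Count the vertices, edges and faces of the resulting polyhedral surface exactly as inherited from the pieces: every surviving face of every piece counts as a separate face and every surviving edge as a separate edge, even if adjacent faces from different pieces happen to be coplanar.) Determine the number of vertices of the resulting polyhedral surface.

A square pyramid: V=5, E=8, F=5.
Attach a regular octahedron (V=6, E=12, F=8) along a 3-gon: merge 3 vertices and 3 edges, delete both glued faces → V=8, E=17, F=11.
Attach a pentagonal antiprism (V=10, E=20, F=12) along a 3-gon: merge 3 vertices and 3 edges, delete both glued faces → V=15, E=34, F=21.
Check: V − E + F = 15 − 34 + 21 = 2.

15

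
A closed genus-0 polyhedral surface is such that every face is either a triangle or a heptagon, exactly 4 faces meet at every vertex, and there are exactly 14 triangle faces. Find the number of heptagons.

Let x be the number of heptagons; then F = 14 + x.
Edge–face incidences: 2E = 3·14 + 7·x = 42 + 7x.
Every vertex has degree 4, so 4V = 2E.
Euler: V − E + F = 2 ⇒ (2E)/4 − E + (14 + x) = 2.
Multiply by 8: 2·(2E) − 4·(2E) + 8·(14 + x) = 16, i.e. 112 + 8x − 2·(42 + 7x) = 16.
Collecting terms: −6x + 28 = 16, so −6x = −12, so x = 2.
Then 2E = 42 + 7·2 = 56, so E = 28, V = 2E/4 = 14, F = 14 + 2 = 16.

2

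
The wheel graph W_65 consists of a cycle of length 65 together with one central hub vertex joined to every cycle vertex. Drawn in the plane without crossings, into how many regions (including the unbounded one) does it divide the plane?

W_65 has V = 65 + 1 = 66 vertices and E = 2·65 = 130 edges.
By Euler's formula F = 2 − V + E = 2 − 66 + 130 = 66.

66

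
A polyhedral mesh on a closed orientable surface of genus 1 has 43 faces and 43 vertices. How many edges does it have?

86

For a closed orientable surface of genus 1, χ = 2 − 2·1 = 0.
E = V + F − (0) = 43 + 43 − (0) = 86.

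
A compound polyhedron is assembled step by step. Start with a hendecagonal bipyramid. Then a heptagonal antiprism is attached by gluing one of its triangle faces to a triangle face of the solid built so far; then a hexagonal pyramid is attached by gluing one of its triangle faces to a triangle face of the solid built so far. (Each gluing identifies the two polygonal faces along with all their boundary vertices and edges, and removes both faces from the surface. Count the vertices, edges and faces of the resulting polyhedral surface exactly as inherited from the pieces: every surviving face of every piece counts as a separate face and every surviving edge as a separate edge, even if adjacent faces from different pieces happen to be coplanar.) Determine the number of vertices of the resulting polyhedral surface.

A hendecagonal bipyramid: V=13, E=33, F=22.
Attach a heptagonal antiprism (V=14, E=28, F=16) along a 3-gon: merge 3 vertices and 3 edges, delete both glued faces → V=24, E=58, F=36.
Attach a hexagonal pyramid (V=7, E=12, F=7) along a 3-gon: merge 3 vertices and 3 edges, delete both glued faces → V=28, E=67, F=41.
Check: V − E + F = 28 − 67 + 41 = 2.

28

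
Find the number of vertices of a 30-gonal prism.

60

A prism on an n-gon has two n-gon bases and n rectangular sides: V = 2·30 = 60, E = 3·30 = 90, F = 30 + 2 = 32.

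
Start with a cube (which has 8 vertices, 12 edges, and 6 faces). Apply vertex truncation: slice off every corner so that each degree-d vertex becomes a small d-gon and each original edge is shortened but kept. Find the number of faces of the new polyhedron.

Truncation replaces each original edge-end by a new vertex, so V′ = 2E = 24.
Each original edge survives, and each old vertex of degree d contributes d new edges; summing degrees gives Σd = 2E, so E′ = E + 2E = 3E = 36.
Each original face survives and each original vertex becomes one new face: F′ = F + V = 14.

14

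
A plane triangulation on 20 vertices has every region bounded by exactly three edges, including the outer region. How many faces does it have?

36

In a plane triangulation 3F = 2E and V − E + F = 2, so F = 2V − 4 = 2·20 − 4 = 36.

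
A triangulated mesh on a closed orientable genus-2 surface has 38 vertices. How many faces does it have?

χ = 2 − 2·2 = -2, and every face is a triangle so 3F = 2E.
V − E + F = -2 with E = 3F/2 gives 38 − (3/2 − 1)·F = -2, so F = 80 and E = 120.

80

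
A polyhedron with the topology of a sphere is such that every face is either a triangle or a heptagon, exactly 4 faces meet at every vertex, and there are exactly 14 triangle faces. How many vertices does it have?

Let x be the number of heptagons; then F = 14 + x.
Edge–face incidences: 2E = 3·14 + 7·x = 42 + 7x.
Every vertex has degree 4, so 4V = 2E.
Euler: V − E + F = 2 ⇒ (2E)/4 − E + (14 + x) = 2.
Multiply by 8: 2·(2E) − 4·(2E) + 8·(14 + x) = 16, i.e. 112 + 8x − 2·(42 + 7x) = 16.
Collecting terms: −6x + 28 = 16, so −6x = −12, so x = 2.
Then 2E = 42 + 7·2 = 56, so E = 28, V = 2E/4 = 14, F = 14 + 2 = 16.

14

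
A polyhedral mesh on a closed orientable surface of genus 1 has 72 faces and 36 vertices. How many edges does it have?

108

For a closed orientable surface of genus 1, χ = 2 − 2·1 = 0.
E = V + F − (0) = 36 + 72 − (0) = 108.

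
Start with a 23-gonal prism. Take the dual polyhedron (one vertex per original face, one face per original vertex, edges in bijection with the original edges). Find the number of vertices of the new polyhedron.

25

The base solid has V = 46, E = 69, F = 25.
The dual swaps V and F and preserves E: V′ = F = 25, E′ = E = 69, F′ = V = 46.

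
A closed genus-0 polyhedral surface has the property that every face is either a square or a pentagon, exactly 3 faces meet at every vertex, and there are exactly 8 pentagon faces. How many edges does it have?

24

Let x be the number of squares; then F = 8 + x.
Edge–face incidences: 2E = 5·8 + 4·x = 40 + 4x.
Every vertex has degree 3, so 3V = 2E.
Euler: V − E + F = 2 ⇒ (2E)/3 − E + (8 + x) = 2.
Multiply by 6: 2·(2E) − 3·(2E) + 6·(8 + x) = 12, i.e. 48 + 6x − (40 + 4x) = 12.
Collecting terms: 2x + 8 = 12, so 2x = 4, so x = 2.
Then 2E = 40 + 4·2 = 48, so E = 24, V = 2E/3 = 16, F = 8 + 2 = 10.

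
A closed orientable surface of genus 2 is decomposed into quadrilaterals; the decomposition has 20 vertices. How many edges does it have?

χ = 2 − 2·2 = -2, and every face is a square so 4F = 2E.
V − E + F = -2 with E = 4F/2 gives 20 − (4/2 − 1)·F = -2, so F = 22 and E = 44.

44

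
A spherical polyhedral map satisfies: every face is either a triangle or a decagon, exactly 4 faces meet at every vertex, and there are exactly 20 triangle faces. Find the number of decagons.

Let x be the number of decagons; then F = 20 + x.
Edge–face incidences: 2E = 3·20 + 10·x = 60 + 10x.
Every vertex has degree 4, so 4V = 2E.
Euler: V − E + F = 2 ⇒ (2E)/4 − E + (20 + x) = 2.
Multiply by 8: 2·(2E) − 4·(2E) + 8·(20 + x) = 16, i.e. 160 + 8x − 2·(60 + 10x) = 16.
Collecting terms: −12x + 40 = 16, so −12x = −24, so x = 2.
Then 2E = 60 + 10·2 = 80, so E = 40, V = 2E/4 = 20, F = 20 + 2 = 22.

2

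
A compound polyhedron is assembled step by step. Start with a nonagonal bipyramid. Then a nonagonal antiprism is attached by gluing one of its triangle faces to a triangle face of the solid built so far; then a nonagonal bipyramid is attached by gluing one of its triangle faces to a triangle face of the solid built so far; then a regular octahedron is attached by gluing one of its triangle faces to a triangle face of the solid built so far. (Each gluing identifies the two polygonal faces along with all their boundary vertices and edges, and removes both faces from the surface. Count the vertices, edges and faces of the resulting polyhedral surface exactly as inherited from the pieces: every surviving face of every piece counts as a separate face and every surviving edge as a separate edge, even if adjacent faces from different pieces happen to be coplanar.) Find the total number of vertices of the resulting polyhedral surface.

37

A nonagonal bipyramid: V=11, E=27, F=18.
Attach a nonagonal antiprism (V=18, E=36, F=20) along a 3-gon: merge 3 vertices and 3 edges, delete both glued faces → V=26, E=60, F=36.
Attach a nonagonal bipyramid (V=11, E=27, F=18) along a 3-gon: merge 3 vertices and 3 edges, delete both glued faces → V=34, E=84, F=52.
Attach a regular octahedron (V=6, E=12, F=8) along a 3-gon: merge 3 vertices and 3 edges, delete both glued faces → V=37, E=93, F=58.
Check: V − E + F = 37 − 93 + 58 = 2.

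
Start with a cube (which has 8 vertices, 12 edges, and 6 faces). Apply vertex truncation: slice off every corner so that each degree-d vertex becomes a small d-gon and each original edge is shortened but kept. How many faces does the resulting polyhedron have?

Truncation replaces each original edge-end by a new vertex, so V′ = 2E = 24.
Each original edge survives, and each old vertex of degree d contributes d new edges; summing degrees gives Σd = 2E, so E′ = E + 2E = 3E = 36.
Each original face survives and each original vertex becomes one new face: F′ = F + V = 14.

14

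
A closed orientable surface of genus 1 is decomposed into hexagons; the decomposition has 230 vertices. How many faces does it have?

115

χ = 2 − 2·1 = 0, and every face is a hexagon so 6F = 2E.
V − E + F = 0 with E = 6F/2 gives 230 − (6/2 − 1)·F = 0, so F = 115 and E = 345.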